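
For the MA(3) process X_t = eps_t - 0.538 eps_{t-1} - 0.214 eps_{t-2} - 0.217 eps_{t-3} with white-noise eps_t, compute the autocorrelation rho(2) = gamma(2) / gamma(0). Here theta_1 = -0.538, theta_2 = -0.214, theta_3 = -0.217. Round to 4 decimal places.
\rho(2) = -0.0704

For an MA(q) process with theta_0 = 1, the autocovariance is
  gamma(k) = sigma^2 * sum_{i=0..q-k} theta_i * theta_{i+k},
and rho(k) = gamma(k) / gamma(0). Sigma^2 cancels.
  numerator   = (1)*(-0.214) + (-0.538)*(-0.217) = -0.097254.
  denominator = (1)^2 + (-0.538)^2 + (-0.214)^2 + (-0.217)^2 = 1.382329.
  rho(2) = -0.097254 / 1.382329 = -0.0704.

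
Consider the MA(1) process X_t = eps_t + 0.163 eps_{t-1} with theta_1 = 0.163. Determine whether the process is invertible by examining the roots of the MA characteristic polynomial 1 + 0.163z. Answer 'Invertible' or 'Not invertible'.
\text{Invertible}

The MA(q) characteristic polynomial is P(z) = 1 + 0.163z.
Invertibility requires all roots to lie outside the unit circle, i.e. |z| > 1 for every root.
This is linear in z: 1 + (0.163) z = 0  =>  z = -1/(0.163) = -6.134969,  |z| = 6.134969.
Moduli of all roots: 6.1350.
All moduli strictly greater than 1? Yes.
Verdict: Invertible.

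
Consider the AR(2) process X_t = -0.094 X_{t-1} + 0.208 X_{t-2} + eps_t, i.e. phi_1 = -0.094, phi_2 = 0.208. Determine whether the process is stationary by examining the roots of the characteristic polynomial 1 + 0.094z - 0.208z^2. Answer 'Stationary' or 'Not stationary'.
\text{Stationary}

The AR(p) characteristic polynomial is P(z) = 1 + 0.094z - 0.208z^2.
Stationarity requires all roots to lie outside the unit circle, i.e. |z| > 1 for every root.
Set 1 + (0.094) z + (-0.208) z^2 = 0, i.e. a z^2 + b z + c = 0 with a = -0.208, b = 0.094, c = 1.
Discriminant D = b^2 - 4ac = (0.094)^2 - 4*(-0.208)*1 = 0.008836 - (-0.832) = 0.840836.
D >= 0, so the roots are real: z = (-b +/- sqrt(D)) / (2a) = (-0.094 +/- 0.916971) / (-0.416).
  z_1 = (-0.094 + 0.916971) / (-0.416) = -1.9783,   |z_1| = 1.9783.
  z_2 = (-0.094 - 0.916971) / (-0.416) = 2.4302,   |z_2| = 2.4302.
Moduli of all roots: 1.9783, 2.4302.
All moduli strictly greater than 1? Yes.
Verdict: Stationary.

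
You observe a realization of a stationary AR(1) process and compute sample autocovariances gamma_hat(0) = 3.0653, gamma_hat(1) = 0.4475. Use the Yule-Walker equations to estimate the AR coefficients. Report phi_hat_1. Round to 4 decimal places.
\hat\phi_{1} = 0.1460

The Yule-Walker equations for an AR(p) process read, in matrix form,
  Gamma_p phi = r_p,   with   (Gamma_p)_{ij} = gamma(|i - j|),
                       (r_p)_i = gamma(i),   i,j = 1..p.
Substitute the sample gammas (Toeplitz matrix and right-hand side of size 1):
  Gamma_p = [[3.0653]]
  r_p     = [0.4475]
With p = 1 this is the single equation gamma(0) phi_1 = gamma(1):
  phi_hat_1 = gamma(1) / gamma(0) = 0.4475 / 3.0653 = 0.1460.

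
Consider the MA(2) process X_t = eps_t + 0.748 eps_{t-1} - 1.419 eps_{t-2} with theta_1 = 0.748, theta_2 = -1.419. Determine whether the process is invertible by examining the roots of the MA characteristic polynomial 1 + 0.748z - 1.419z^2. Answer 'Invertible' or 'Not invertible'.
\text{Not invertible}

The MA(q) characteristic polynomial is P(z) = 1 + 0.748z - 1.419z^2.
Invertibility requires all roots to lie outside the unit circle, i.e. |z| > 1 for every root.
Set 1 + (0.748) z + (-1.419) z^2 = 0, i.e. a z^2 + b z + c = 0 with a = -1.419, b = 0.748, c = 1.
Discriminant D = b^2 - 4ac = (0.748)^2 - 4*(-1.419)*1 = 0.559504 - (-5.676) = 6.235504.
D >= 0, so the roots are real: z = (-b +/- sqrt(D)) / (2a) = (-0.748 +/- 2.497099) / (-2.838).
  z_1 = (-0.748 + 2.497099) / (-2.838) = -0.6163,   |z_1| = 0.6163.
  z_2 = (-0.748 - 2.497099) / (-2.838) = 1.1434,   |z_2| = 1.1434.
Moduli of all roots: 0.6163, 1.1434.
All moduli strictly greater than 1? No.
Verdict: Not invertible.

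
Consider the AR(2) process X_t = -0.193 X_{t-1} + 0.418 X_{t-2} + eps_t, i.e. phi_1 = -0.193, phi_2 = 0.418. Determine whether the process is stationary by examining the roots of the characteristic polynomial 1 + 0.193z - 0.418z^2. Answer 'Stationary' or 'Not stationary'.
\text{Stationary}

The AR(p) characteristic polynomial is P(z) = 1 + 0.193z - 0.418z^2.
Stationarity requires all roots to lie outside the unit circle, i.e. |z| > 1 for every root.
Set 1 + (0.193) z + (-0.418) z^2 = 0, i.e. a z^2 + b z + c = 0 with a = -0.418, b = 0.193, c = 1.
Discriminant D = b^2 - 4ac = (0.193)^2 - 4*(-0.418)*1 = 0.037249 - (-1.672) = 1.709249.
D >= 0, so the roots are real: z = (-b +/- sqrt(D)) / (2a) = (-0.193 +/- 1.307382) / (-0.836).
  z_1 = (-0.193 + 1.307382) / (-0.836) = -1.333,   |z_1| = 1.333.
  z_2 = (-0.193 - 1.307382) / (-0.836) = 1.7947,   |z_2| = 1.7947.
Moduli of all roots: 1.3330, 1.7947.
All moduli strictly greater than 1? Yes.
Verdict: Stationary.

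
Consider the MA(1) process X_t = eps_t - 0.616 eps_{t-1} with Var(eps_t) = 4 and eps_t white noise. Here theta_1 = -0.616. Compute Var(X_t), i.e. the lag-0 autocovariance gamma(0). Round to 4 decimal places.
\gamma(0) = 5.5178

For an MA(q) process X_t = eps_t + sum_i theta_i eps_{t-i} with
Var(eps_t) = sigma^2, the variance is
  gamma(0) = sigma^2 * (1 + sum_i theta_i^2).
  sum_i theta_i^2 = (-0.616)^2 = 0.379456.
  gamma(0) = 4 * (1 + 0.379456) = 4 * 1.379456 = 5.517824, which rounds to 5.5178.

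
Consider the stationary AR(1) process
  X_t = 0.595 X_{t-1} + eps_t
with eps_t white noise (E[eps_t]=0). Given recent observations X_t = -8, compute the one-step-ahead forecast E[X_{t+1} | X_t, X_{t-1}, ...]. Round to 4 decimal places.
E[X_{t+1} \mid \mathcal F_t] = -4.7600

For an AR(p) model X_t = c + sum_i phi_i X_{t-i} + eps_t, the
one-step-ahead conditional mean is
  E[X_{t+1} | X_t, ...] = c + sum_i phi_i X_{t+1-i}.
Substitute known values:
  E[X_{t+1} | ...] = (0.595) * (-8)
                   = -4.7600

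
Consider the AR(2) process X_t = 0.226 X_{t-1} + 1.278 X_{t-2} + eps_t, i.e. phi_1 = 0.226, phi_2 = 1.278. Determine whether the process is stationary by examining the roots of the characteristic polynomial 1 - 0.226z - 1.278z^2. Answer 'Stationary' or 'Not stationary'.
\text{Not stationary}

The AR(p) characteristic polynomial is P(z) = 1 - 0.226z - 1.278z^2.
Stationarity requires all roots to lie outside the unit circle, i.e. |z| > 1 for every root.
Set 1 + (-0.226) z + (-1.278) z^2 = 0, i.e. a z^2 + b z + c = 0 with a = -1.278, b = -0.226, c = 1.
Discriminant D = b^2 - 4ac = (-0.226)^2 - 4*(-1.278)*1 = 0.051076 - (-5.112) = 5.163076.
D >= 0, so the roots are real: z = (-b +/- sqrt(D)) / (2a) = (0.226 +/- 2.27224) / (-2.556).
  z_1 = (0.226 + 2.27224) / (-2.556) = -0.9774,   |z_1| = 0.9774.
  z_2 = (0.226 - 2.27224) / (-2.556) = 0.8006,   |z_2| = 0.8006.
Moduli of all roots: 0.9774, 0.8006.
All moduli strictly greater than 1? No.
Verdict: Not stationary.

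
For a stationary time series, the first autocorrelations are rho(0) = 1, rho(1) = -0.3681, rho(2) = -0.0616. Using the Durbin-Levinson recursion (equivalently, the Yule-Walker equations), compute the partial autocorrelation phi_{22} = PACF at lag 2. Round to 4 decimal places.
\phi_{22} = -0.2280

The PACF at lag k is phi_{kk}, the last component of the solution
to the Yule-Walker system G_k phi = r_k where
  (G_k)_{ij} = rho(|i - j|), (r_k)_i = rho(i), i,j = 1..k.
Equivalently, Durbin-Levinson gives phi_{kk} iteratively:
  phi_{11} = rho(1)
  phi_{kk} = [rho(k) - sum_{j=1..k-1} phi_{k-1,j} rho(k-j)]
            / [1 - sum_{j=1..k-1} phi_{k-1,j} rho(j)],
  phi_{k,j} = phi_{k-1,j} - phi_{kk} phi_{k-1,k-j},  j = 1..k-1.
Step k = 1:
  phi_11 = rho(1) = -0.3681.
Step k = 2:
  phi_22 = [rho(2) - phi_11 rho(1)] / [1 - phi_11 rho(1)] = [-0.0616 - (-0.3681)(-0.3681)] / [1 - (-0.3681)(-0.3681)]
         = -0.19709761 / 0.86450239 = -0.228.
Therefore phi_{22} = -0.2280.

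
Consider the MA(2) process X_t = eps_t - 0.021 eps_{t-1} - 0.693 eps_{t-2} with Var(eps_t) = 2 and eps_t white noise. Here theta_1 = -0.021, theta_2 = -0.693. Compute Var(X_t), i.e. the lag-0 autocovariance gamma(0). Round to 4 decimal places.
\gamma(0) = 2.9614

For an MA(q) process X_t = eps_t + sum_i theta_i eps_{t-i} with
Var(eps_t) = sigma^2, the variance is
  gamma(0) = sigma^2 * (1 + sum_i theta_i^2).
  sum_i theta_i^2 = (-0.021)^2 + (-0.693)^2 = 0.000441 + 0.480249 = 0.48069.
  gamma(0) = 2 * (1 + 0.48069) = 2 * 1.48069 = 2.96138, which rounds to 2.9614.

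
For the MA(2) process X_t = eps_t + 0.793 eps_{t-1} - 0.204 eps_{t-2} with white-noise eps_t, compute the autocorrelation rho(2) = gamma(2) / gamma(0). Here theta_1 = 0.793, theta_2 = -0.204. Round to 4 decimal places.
\rho(2) = -0.1221

For an MA(q) process with theta_0 = 1, the autocovariance is
  gamma(k) = sigma^2 * sum_{i=0..q-k} theta_i * theta_{i+k},
and rho(k) = gamma(k) / gamma(0). Sigma^2 cancels.
  numerator   = (1)*(-0.204) = -0.204.
  denominator = (1)^2 + (0.793)^2 + (-0.204)^2 = 1.670465.
  rho(2) = -0.204 / 1.670465 = -0.1221.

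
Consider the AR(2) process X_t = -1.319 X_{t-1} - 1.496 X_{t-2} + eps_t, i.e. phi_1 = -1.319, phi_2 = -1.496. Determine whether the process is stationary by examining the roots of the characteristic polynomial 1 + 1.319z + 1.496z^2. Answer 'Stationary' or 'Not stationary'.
\text{Not stationary}

The AR(p) characteristic polynomial is P(z) = 1 + 1.319z + 1.496z^2.
Stationarity requires all roots to lie outside the unit circle, i.e. |z| > 1 for every root.
Set 1 + (1.319) z + (1.496) z^2 = 0, i.e. a z^2 + b z + c = 0 with a = 1.496, b = 1.319, c = 1.
Discriminant D = b^2 - 4ac = (1.319)^2 - 4*(1.496)*1 = 1.739761 - (5.984) = -4.244239.
D < 0, so the roots are the complex-conjugate pair z = (-b +/- i sqrt(-D)) / (2a) = -0.4408 +/- 0.6886i.
For a conjugate pair |z|^2 = z * conj(z) = (product of roots) = c/a = 1/(1.496) = 0.668449, so |z| = sqrt(0.668449) = 0.8176 for both roots.
Moduli of all roots: 0.8176, 0.8176.
All moduli strictly greater than 1? No.
Verdict: Not stationary.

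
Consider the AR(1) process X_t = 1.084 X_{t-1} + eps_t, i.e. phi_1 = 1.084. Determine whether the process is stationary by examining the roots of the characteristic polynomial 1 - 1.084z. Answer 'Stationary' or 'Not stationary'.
\text{Not stationary}

The AR(p) characteristic polynomial is P(z) = 1 - 1.084z.
Stationarity requires all roots to lie outside the unit circle, i.e. |z| > 1 for every root.
This is linear in z: 1 + (-1.084) z = 0  =>  z = -1/(-1.084) = 0.922509,  |z| = 0.922509.
Moduli of all roots: 0.9225.
All moduli strictly greater than 1? No.
Verdict: Not stationary.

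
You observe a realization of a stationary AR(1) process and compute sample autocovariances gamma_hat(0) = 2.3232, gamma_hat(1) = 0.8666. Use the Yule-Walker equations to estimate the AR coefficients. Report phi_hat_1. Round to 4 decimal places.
\hat\phi_{1} = 0.3730

The Yule-Walker equations for an AR(p) process read, in matrix form,
  Gamma_p phi = r_p,   with   (Gamma_p)_{ij} = gamma(|i - j|),
                       (r_p)_i = gamma(i),   i,j = 1..p.
Substitute the sample gammas (Toeplitz matrix and right-hand side of size 1):
  Gamma_p = [[2.3232]]
  r_p     = [0.8666]
With p = 1 this is the single equation gamma(0) phi_1 = gamma(1):
  phi_hat_1 = gamma(1) / gamma(0) = 0.8666 / 2.3232 = 0.3730.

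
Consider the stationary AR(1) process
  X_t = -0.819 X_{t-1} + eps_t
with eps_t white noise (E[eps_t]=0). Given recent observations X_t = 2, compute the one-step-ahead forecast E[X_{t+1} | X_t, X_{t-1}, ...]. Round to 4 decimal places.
E[X_{t+1} \mid \mathcal F_t] = -1.6380

For an AR(p) model X_t = c + sum_i phi_i X_{t-i} + eps_t, the
one-step-ahead conditional mean is
  E[X_{t+1} | X_t, ...] = c + sum_i phi_i X_{t+1-i}.
Substitute known values:
  E[X_{t+1} | ...] = (-0.819) * (2)
                   = -1.6380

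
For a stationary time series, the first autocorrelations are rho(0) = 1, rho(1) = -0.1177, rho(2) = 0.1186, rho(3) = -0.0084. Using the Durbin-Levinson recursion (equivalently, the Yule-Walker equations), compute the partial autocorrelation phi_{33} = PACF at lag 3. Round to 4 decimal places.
\phi_{33} = 0.0170

The PACF at lag k is phi_{kk}, the last component of the solution
to the Yule-Walker system G_k phi = r_k where
  (G_k)_{ij} = rho(|i - j|), (r_k)_i = rho(i), i,j = 1..k.
Equivalently, Durbin-Levinson gives phi_{kk} iteratively:
  phi_{11} = rho(1)
  phi_{kk} = [rho(k) - sum_{j=1..k-1} phi_{k-1,j} rho(k-j)]
            / [1 - sum_{j=1..k-1} phi_{k-1,j} rho(j)],
  phi_{k,j} = phi_{k-1,j} - phi_{kk} phi_{k-1,k-j},  j = 1..k-1.
Step k = 1:
  phi_11 = rho(1) = -0.1177.
Step k = 2:
  phi_22 = [rho(2) - phi_11 rho(1)] / [1 - phi_11 rho(1)] = [0.1186 - (-0.1177)(-0.1177)] / [1 - (-0.1177)(-0.1177)]
         = 0.10474671 / 0.98614671 = 0.106218.
  Update: phi_21 = phi_11 - phi_22 phi_11 = -0.1177 - (0.106218)(-0.1177) = -0.105198.
Step k = 3:
  phi_33 = [rho(3) - phi_21 rho(2) - phi_22 rho(1)] / [1 - phi_21 rho(1) - phi_22 rho(2)]
    numerator   = -0.0084 - (-0.105198)(0.1186) - (0.106218)(-0.1177) = 0.01657838
    denominator = 1 - (-0.105198)(-0.1177) - (0.106218)(0.1186) = 0.9750207
  phi_33 = 0.01657838 / 0.9750207 = 0.017.
Therefore phi_{33} = 0.0170.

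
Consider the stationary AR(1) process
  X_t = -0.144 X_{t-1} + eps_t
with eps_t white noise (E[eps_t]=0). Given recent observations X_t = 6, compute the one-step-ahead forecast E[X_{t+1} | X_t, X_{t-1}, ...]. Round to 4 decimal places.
E[X_{t+1} \mid \mathcal F_t] = -0.8640

For an AR(p) model X_t = c + sum_i phi_i X_{t-i} + eps_t, the
one-step-ahead conditional mean is
  E[X_{t+1} | X_t, ...] = c + sum_i phi_i X_{t+1-i}.
Substitute known values:
  E[X_{t+1} | ...] = (-0.144) * (6)
                   = -0.8640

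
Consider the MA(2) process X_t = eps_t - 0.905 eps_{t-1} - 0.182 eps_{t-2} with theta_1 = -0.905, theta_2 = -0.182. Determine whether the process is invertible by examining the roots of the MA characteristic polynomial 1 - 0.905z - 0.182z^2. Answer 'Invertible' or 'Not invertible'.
\text{Not invertible}

The MA(q) characteristic polynomial is P(z) = 1 - 0.905z - 0.182z^2.
Invertibility requires all roots to lie outside the unit circle, i.e. |z| > 1 for every root.
Set 1 + (-0.905) z + (-0.182) z^2 = 0, i.e. a z^2 + b z + c = 0 with a = -0.182, b = -0.905, c = 1.
Discriminant D = b^2 - 4ac = (-0.905)^2 - 4*(-0.182)*1 = 0.819025 - (-0.728) = 1.547025.
D >= 0, so the roots are real: z = (-b +/- sqrt(D)) / (2a) = (0.905 +/- 1.243795) / (-0.364).
  z_1 = (0.905 + 1.243795) / (-0.364) = -5.9033,   |z_1| = 5.9033.
  z_2 = (0.905 - 1.243795) / (-0.364) = 0.9308,   |z_2| = 0.9308.
Moduli of all roots: 5.9033, 0.9308.
All moduli strictly greater than 1? No.
Verdict: Not invertible.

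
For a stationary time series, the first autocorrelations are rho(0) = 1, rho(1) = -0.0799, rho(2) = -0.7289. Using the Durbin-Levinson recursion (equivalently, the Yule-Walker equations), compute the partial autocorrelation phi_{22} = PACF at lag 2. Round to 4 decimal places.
\phi_{22} = -0.7400

The PACF at lag k is phi_{kk}, the last component of the solution
to the Yule-Walker system G_k phi = r_k where
  (G_k)_{ij} = rho(|i - j|), (r_k)_i = rho(i), i,j = 1..k.
Equivalently, Durbin-Levinson gives phi_{kk} iteratively:
  phi_{11} = rho(1)
  phi_{kk} = [rho(k) - sum_{j=1..k-1} phi_{k-1,j} rho(k-j)]
            / [1 - sum_{j=1..k-1} phi_{k-1,j} rho(j)],
  phi_{k,j} = phi_{k-1,j} - phi_{kk} phi_{k-1,k-j},  j = 1..k-1.
Step k = 1:
  phi_11 = rho(1) = -0.0799.
Step k = 2:
  phi_22 = [rho(2) - phi_11 rho(1)] / [1 - phi_11 rho(1)] = [-0.7289 - (-0.0799)(-0.0799)] / [1 - (-0.0799)(-0.0799)]
         = -0.73528401 / 0.99361599 = -0.74.
Therefore phi_{22} = -0.7400.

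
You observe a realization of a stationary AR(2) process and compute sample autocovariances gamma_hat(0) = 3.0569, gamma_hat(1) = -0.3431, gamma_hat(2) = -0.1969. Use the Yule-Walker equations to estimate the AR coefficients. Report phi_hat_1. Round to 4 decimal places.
\hat\phi_{1} = -0.1210

The Yule-Walker equations for an AR(p) process read, in matrix form,
  Gamma_p phi = r_p,   with   (Gamma_p)_{ij} = gamma(|i - j|),
                       (r_p)_i = gamma(i),   i,j = 1..p.
Substitute the sample gammas (Toeplitz matrix and right-hand side of size 2):
  Gamma_p = [[3.0569, -0.3431], [-0.3431, 3.0569]]
  r_p     = [-0.3431, -0.1969]
Written out:
  3.0569 phi_1 - 0.3431 phi_2 = -0.3431
  -0.3431 phi_1 + 3.0569 phi_2 = -0.1969
Solve by Cramer's rule:
  det = gamma(0)^2 - gamma(1)^2 = (3.0569)^2 - (-0.3431)^2 = 9.34463761 - 0.11771761 = 9.22692
  phi_hat_1 = [gamma(1) gamma(0) - gamma(1) gamma(2)] / det = [(-0.3431)(3.0569) - (-0.3431)(-0.1969)] / 9.22692 = -1.11637878 / 9.22692 = -0.121
  phi_hat_2 = [gamma(0) gamma(2) - gamma(1)^2] / det = [(3.0569)(-0.1969) - (-0.3431)^2] / 9.22692 = -0.71962122 / 9.22692 = -0.078
So phi_hat = [-0.1210, -0.0780].
Therefore phi_hat_1 = -0.1210.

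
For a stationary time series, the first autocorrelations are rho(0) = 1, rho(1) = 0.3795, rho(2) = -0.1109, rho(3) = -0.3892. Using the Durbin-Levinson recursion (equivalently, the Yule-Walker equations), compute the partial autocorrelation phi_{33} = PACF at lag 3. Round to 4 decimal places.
\phi_{33} = -0.2840

The PACF at lag k is phi_{kk}, the last component of the solution
to the Yule-Walker system G_k phi = r_k where
  (G_k)_{ij} = rho(|i - j|), (r_k)_i = rho(i), i,j = 1..k.
Equivalently, Durbin-Levinson gives phi_{kk} iteratively:
  phi_{11} = rho(1)
  phi_{kk} = [rho(k) - sum_{j=1..k-1} phi_{k-1,j} rho(k-j)]
            / [1 - sum_{j=1..k-1} phi_{k-1,j} rho(j)],
  phi_{k,j} = phi_{k-1,j} - phi_{kk} phi_{k-1,k-j},  j = 1..k-1.
Step k = 1:
  phi_11 = rho(1) = 0.3795.
Step k = 2:
  phi_22 = [rho(2) - phi_11 rho(1)] / [1 - phi_11 rho(1)] = [-0.1109 - (0.3795)(0.3795)] / [1 - (0.3795)(0.3795)]
         = -0.25492025 / 0.85597975 = -0.297811.
  Update: phi_21 = phi_11 - phi_22 phi_11 = 0.3795 - (-0.297811)(0.3795) = 0.492519.
Step k = 3:
  phi_33 = [rho(3) - phi_21 rho(2) - phi_22 rho(1)] / [1 - phi_21 rho(1) - phi_22 rho(2)]
    numerator   = -0.3892 - (0.492519)(-0.1109) - (-0.297811)(0.3795) = -0.22156031
    denominator = 1 - (0.492519)(0.3795) - (-0.297811)(-0.1109) = 0.78006168
  phi_33 = -0.22156031 / 0.78006168 = -0.284.
Therefore phi_{33} = -0.2840.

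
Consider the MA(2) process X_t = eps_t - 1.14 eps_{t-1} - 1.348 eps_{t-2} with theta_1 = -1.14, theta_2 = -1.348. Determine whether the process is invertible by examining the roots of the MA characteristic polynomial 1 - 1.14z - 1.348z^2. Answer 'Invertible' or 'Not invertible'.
\text{Not invertible}

The MA(q) characteristic polynomial is P(z) = 1 - 1.14z - 1.348z^2.
Invertibility requires all roots to lie outside the unit circle, i.e. |z| > 1 for every root.
Set 1 + (-1.14) z + (-1.348) z^2 = 0, i.e. a z^2 + b z + c = 0 with a = -1.348, b = -1.14, c = 1.
Discriminant D = b^2 - 4ac = (-1.14)^2 - 4*(-1.348)*1 = 1.2996 - (-5.392) = 6.6916.
D >= 0, so the roots are real: z = (-b +/- sqrt(D)) / (2a) = (1.14 +/- 2.586813) / (-2.696).
  z_1 = (1.14 + 2.586813) / (-2.696) = -1.3823,   |z_1| = 1.3823.
  z_2 = (1.14 - 2.586813) / (-2.696) = 0.5367,   |z_2| = 0.5367.
Moduli of all roots: 1.3823, 0.5367.
All moduli strictly greater than 1? No.
Verdict: Not invertible.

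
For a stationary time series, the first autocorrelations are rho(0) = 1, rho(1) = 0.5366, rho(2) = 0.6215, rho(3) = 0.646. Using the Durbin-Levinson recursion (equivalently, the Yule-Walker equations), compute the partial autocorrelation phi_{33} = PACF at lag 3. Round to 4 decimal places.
\phi_{33} = 0.3911

The PACF at lag k is phi_{kk}, the last component of the solution
to the Yule-Walker system G_k phi = r_k where
  (G_k)_{ij} = rho(|i - j|), (r_k)_i = rho(i), i,j = 1..k.
Equivalently, Durbin-Levinson gives phi_{kk} iteratively:
  phi_{11} = rho(1)
  phi_{kk} = [rho(k) - sum_{j=1..k-1} phi_{k-1,j} rho(k-j)]
            / [1 - sum_{j=1..k-1} phi_{k-1,j} rho(j)],
  phi_{k,j} = phi_{k-1,j} - phi_{kk} phi_{k-1,k-j},  j = 1..k-1.
Step k = 1:
  phi_11 = rho(1) = 0.5366.
Step k = 2:
  phi_22 = [rho(2) - phi_11 rho(1)] / [1 - phi_11 rho(1)] = [0.6215 - (0.5366)(0.5366)] / [1 - (0.5366)(0.5366)]
         = 0.33356044 / 0.71206044 = 0.468444.
  Update: phi_21 = phi_11 - phi_22 phi_11 = 0.5366 - (0.468444)(0.5366) = 0.285233.
Step k = 3:
  phi_33 = [rho(3) - phi_21 rho(2) - phi_22 rho(1)] / [1 - phi_21 rho(1) - phi_22 rho(2)]
    numerator   = 0.646 - (0.285233)(0.6215) - (0.468444)(0.5366) = 0.21736067
    denominator = 1 - (0.285233)(0.5366) - (0.468444)(0.6215) = 0.55580605
  phi_33 = 0.21736067 / 0.55580605 = 0.3911.
Therefore phi_{33} = 0.3911.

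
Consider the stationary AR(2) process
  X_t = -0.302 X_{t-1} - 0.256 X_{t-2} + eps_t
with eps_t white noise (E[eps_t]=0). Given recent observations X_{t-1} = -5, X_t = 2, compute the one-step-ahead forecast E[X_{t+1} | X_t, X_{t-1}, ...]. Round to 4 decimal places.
E[X_{t+1} \mid \mathcal F_t] = 0.6760

For an AR(p) model X_t = c + sum_i phi_i X_{t-i} + eps_t, the
one-step-ahead conditional mean is
  E[X_{t+1} | X_t, ...] = c + sum_i phi_i X_{t+1-i}.
Substitute known values:
  E[X_{t+1} | ...] = (-0.302) * (2) + (-0.256) * (-5)
                   = 0.6760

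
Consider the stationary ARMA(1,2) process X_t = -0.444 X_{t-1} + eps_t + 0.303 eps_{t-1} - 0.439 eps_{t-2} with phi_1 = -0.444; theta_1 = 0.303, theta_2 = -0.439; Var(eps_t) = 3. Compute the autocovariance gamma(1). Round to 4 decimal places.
\gamma(1) = -0.4988

Multiply the model equation by X_{t-k} and take expectations. With theta_0 = psi_0 = 1 and psi_j the MA(infinity) weights, this gives
  gamma(k) - sum_i phi_i gamma(k-i) = c_k,
  c_k = sigma^2 * sum_{j=k..q} theta_j psi_{j-k}   (c_k = 0 for k > q),
using gamma(-m) = gamma(m).
psi-weights needed (psi_j = theta_j + sum_i phi_i psi_{j-i}):
  psi_1 = theta_1 + phi_1 = 0.303 + (-0.444) = -0.141
  psi_2 = theta_2 + phi_1 psi_1 = -0.439 + (-0.444)(-0.141) = -0.376396
Right-hand sides:
  c_0 = sigma^2 (1 + theta_1 psi_1 + theta_2 psi_2) = 3 * (1 + (0.303)(-0.141) + (-0.439)(-0.376396)) = 3 * 1.122515 = 3.367545
  c_1 = sigma^2 (theta_1 + theta_2 psi_1) = 3 * (0.303 + (-0.439)(-0.141)) = 1.094697
  c_2 = sigma^2 theta_2 = 3 * (-0.439) = -1.317
Equations for k = 0 and k = 1 (AR order 1):
  gamma(0) = phi_1 gamma(1) + c_0
  gamma(1) = phi_1 gamma(0) + c_1
Substituting the second into the first: gamma(0) (1 - phi_1^2) = c_0 + phi_1 c_1, so
  gamma(0) = (c_0 + phi_1 c_1) / (1 - phi_1^2) = (3.367545 + (-0.444)(1.094697)) / (1 - (-0.444)^2) = 2.881499 / 0.802864 = 3.589025.
  gamma(1) = phi_1 gamma(0) + c_1 = (-0.444)(3.589025) + (1.094697) = -0.49883.
Therefore gamma(1) = -0.4988 (to 4 decimal places).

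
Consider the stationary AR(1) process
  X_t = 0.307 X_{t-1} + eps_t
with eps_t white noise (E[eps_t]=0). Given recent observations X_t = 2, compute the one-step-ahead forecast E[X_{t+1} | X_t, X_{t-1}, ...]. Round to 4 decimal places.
E[X_{t+1} \mid \mathcal F_t] = 0.6140

For an AR(p) model X_t = c + sum_i phi_i X_{t-i} + eps_t, the
one-step-ahead conditional mean is
  E[X_{t+1} | X_t, ...] = c + sum_i phi_i X_{t+1-i}.
Substitute known values:
  E[X_{t+1} | ...] = (0.307) * (2)
                   = 0.6140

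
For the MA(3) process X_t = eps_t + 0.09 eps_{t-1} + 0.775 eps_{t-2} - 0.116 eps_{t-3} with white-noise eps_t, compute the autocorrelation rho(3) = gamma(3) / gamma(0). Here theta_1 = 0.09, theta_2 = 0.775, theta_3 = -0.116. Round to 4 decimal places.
\rho(3) = -0.0715

For an MA(q) process with theta_0 = 1, the autocovariance is
  gamma(k) = sigma^2 * sum_{i=0..q-k} theta_i * theta_{i+k},
and rho(k) = gamma(k) / gamma(0). Sigma^2 cancels.
  numerator   = (1)*(-0.116) = -0.116.
  denominator = (1)^2 + (0.09)^2 + (0.775)^2 + (-0.116)^2 = 1.622181.
  rho(3) = -0.116 / 1.622181 = -0.0715.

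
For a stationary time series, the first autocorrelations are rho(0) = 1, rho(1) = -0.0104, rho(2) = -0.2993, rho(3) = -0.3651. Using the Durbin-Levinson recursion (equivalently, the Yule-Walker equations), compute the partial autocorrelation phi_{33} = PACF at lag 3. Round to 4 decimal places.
\phi_{33} = -0.4090

The PACF at lag k is phi_{kk}, the last component of the solution
to the Yule-Walker system G_k phi = r_k where
  (G_k)_{ij} = rho(|i - j|), (r_k)_i = rho(i), i,j = 1..k.
Equivalently, Durbin-Levinson gives phi_{kk} iteratively:
  phi_{11} = rho(1)
  phi_{kk} = [rho(k) - sum_{j=1..k-1} phi_{k-1,j} rho(k-j)]
            / [1 - sum_{j=1..k-1} phi_{k-1,j} rho(j)],
  phi_{k,j} = phi_{k-1,j} - phi_{kk} phi_{k-1,k-j},  j = 1..k-1.
Step k = 1:
  phi_11 = rho(1) = -0.0104.
Step k = 2:
  phi_22 = [rho(2) - phi_11 rho(1)] / [1 - phi_11 rho(1)] = [-0.2993 - (-0.0104)(-0.0104)] / [1 - (-0.0104)(-0.0104)]
         = -0.29940816 / 0.99989184 = -0.299441.
  Update: phi_21 = phi_11 - phi_22 phi_11 = -0.0104 - (-0.299441)(-0.0104) = -0.013514.
Step k = 3:
  phi_33 = [rho(3) - phi_21 rho(2) - phi_22 rho(1)] / [1 - phi_21 rho(1) - phi_22 rho(2)]
    numerator   = -0.3651 - (-0.013514)(-0.2993) - (-0.299441)(-0.0104) = -0.37225898
    denominator = 1 - (-0.013514)(-0.0104) - (-0.299441)(-0.2993) = 0.9102369
  phi_33 = -0.37225898 / 0.9102369 = -0.409.
Therefore phi_{33} = -0.4090.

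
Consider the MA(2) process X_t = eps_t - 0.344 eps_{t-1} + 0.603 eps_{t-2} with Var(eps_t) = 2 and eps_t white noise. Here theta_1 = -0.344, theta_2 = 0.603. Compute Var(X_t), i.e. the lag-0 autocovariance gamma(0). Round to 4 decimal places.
\gamma(0) = 2.9639

For an MA(q) process X_t = eps_t + sum_i theta_i eps_{t-i} with
Var(eps_t) = sigma^2, the variance is
  gamma(0) = sigma^2 * (1 + sum_i theta_i^2).
  sum_i theta_i^2 = (-0.344)^2 + (0.603)^2 = 0.118336 + 0.363609 = 0.481945.
  gamma(0) = 2 * (1 + 0.481945) = 2 * 1.481945 = 2.96389, which rounds to 2.9639.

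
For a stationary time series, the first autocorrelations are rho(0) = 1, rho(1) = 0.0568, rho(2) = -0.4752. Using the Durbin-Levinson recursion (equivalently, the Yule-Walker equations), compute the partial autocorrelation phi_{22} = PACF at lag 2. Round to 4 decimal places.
\phi_{22} = -0.4800

The PACF at lag k is phi_{kk}, the last component of the solution
to the Yule-Walker system G_k phi = r_k where
  (G_k)_{ij} = rho(|i - j|), (r_k)_i = rho(i), i,j = 1..k.
Equivalently, Durbin-Levinson gives phi_{kk} iteratively:
  phi_{11} = rho(1)
  phi_{kk} = [rho(k) - sum_{j=1..k-1} phi_{k-1,j} rho(k-j)]
            / [1 - sum_{j=1..k-1} phi_{k-1,j} rho(j)],
  phi_{k,j} = phi_{k-1,j} - phi_{kk} phi_{k-1,k-j},  j = 1..k-1.
Step k = 1:
  phi_11 = rho(1) = 0.0568.
Step k = 2:
  phi_22 = [rho(2) - phi_11 rho(1)] / [1 - phi_11 rho(1)] = [-0.4752 - (0.0568)(0.0568)] / [1 - (0.0568)(0.0568)]
         = -0.47842624 / 0.99677376 = -0.48.
Therefore phi_{22} = -0.4800.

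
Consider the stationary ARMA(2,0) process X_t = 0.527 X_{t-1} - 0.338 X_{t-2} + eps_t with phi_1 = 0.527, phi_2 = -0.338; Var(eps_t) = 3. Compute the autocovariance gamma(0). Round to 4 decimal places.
\gamma(0) = 4.0088

Multiply the model equation by X_{t-k} and take expectations. With theta_0 = psi_0 = 1 and psi_j the MA(infinity) weights, this gives
  gamma(k) - sum_i phi_i gamma(k-i) = c_k,
  c_k = sigma^2 * sum_{j=k..q} theta_j psi_{j-k}   (c_k = 0 for k > q),
using gamma(-m) = gamma(m).
Pure AR (q = 0): c_0 = sigma^2 = 3, c_k = 0 for k >= 1.
Equations for k = 0, 1, 2 (AR order 2, c_2 = 0):
  (E0) gamma(0) = phi_1 gamma(1) + phi_2 gamma(2) + c_0
  (E1) gamma(1) = phi_1 gamma(0) + phi_2 gamma(1) + c_1
  (E2) gamma(2) = phi_1 gamma(1) + phi_2 gamma(0)
From (E1): gamma(1) = A gamma(0) + B with
  A = phi_1 / (1 - phi_2) = 0.527 / 1.338 = 0.393871,   B = c_1 / (1 - phi_2) = 0 / 1.338 = 0.
Insert (E2) into (E0): gamma(0) (1 - phi_2^2) = phi_1 (1 + phi_2) gamma(1) + c_0.
  phi_1 (1 + phi_2) = (0.527)(0.662) = 0.348874,   1 - phi_2^2 = 0.885756.
Replace gamma(1) by A gamma(0) + B and collect gamma(0):
  gamma(0) [0.885756 - (0.348874)(0.393871)] = c_0 = 3
  gamma(0) * 0.748344 = 3
  gamma(0) = 3 / 0.748344 = 4.008849.
Therefore gamma(0) = 4.0088 (to 4 decimal places).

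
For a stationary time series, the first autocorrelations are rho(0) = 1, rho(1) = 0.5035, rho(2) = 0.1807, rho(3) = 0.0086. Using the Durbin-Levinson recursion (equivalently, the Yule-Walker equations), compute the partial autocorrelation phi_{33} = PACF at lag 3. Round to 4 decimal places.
\phi_{33} = -0.0570

The PACF at lag k is phi_{kk}, the last component of the solution
to the Yule-Walker system G_k phi = r_k where
  (G_k)_{ij} = rho(|i - j|), (r_k)_i = rho(i), i,j = 1..k.
Equivalently, Durbin-Levinson gives phi_{kk} iteratively:
  phi_{11} = rho(1)
  phi_{kk} = [rho(k) - sum_{j=1..k-1} phi_{k-1,j} rho(k-j)]
            / [1 - sum_{j=1..k-1} phi_{k-1,j} rho(j)],
  phi_{k,j} = phi_{k-1,j} - phi_{kk} phi_{k-1,k-j},  j = 1..k-1.
Step k = 1:
  phi_11 = rho(1) = 0.5035.
Step k = 2:
  phi_22 = [rho(2) - phi_11 rho(1)] / [1 - phi_11 rho(1)] = [0.1807 - (0.5035)(0.5035)] / [1 - (0.5035)(0.5035)]
         = -0.07281225 / 0.74648775 = -0.09754.
  Update: phi_21 = phi_11 - phi_22 phi_11 = 0.5035 - (-0.09754)(0.5035) = 0.552611.
Step k = 3:
  phi_33 = [rho(3) - phi_21 rho(2) - phi_22 rho(1)] / [1 - phi_21 rho(1) - phi_22 rho(2)]
    numerator   = 0.0086 - (0.552611)(0.1807) - (-0.09754)(0.5035) = -0.04214558
    denominator = 1 - (0.552611)(0.5035) - (-0.09754)(0.1807) = 0.73938566
  phi_33 = -0.04214558 / 0.73938566 = -0.057.
Therefore phi_{33} = -0.0570.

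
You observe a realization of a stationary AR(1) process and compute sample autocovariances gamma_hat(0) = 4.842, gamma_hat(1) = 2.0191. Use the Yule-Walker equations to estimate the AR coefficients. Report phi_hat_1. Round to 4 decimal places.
\hat\phi_{1} = 0.4170

The Yule-Walker equations for an AR(p) process read, in matrix form,
  Gamma_p phi = r_p,   with   (Gamma_p)_{ij} = gamma(|i - j|),
                       (r_p)_i = gamma(i),   i,j = 1..p.
Substitute the sample gammas (Toeplitz matrix and right-hand side of size 1):
  Gamma_p = [[4.842]]
  r_p     = [2.0191]
With p = 1 this is the single equation gamma(0) phi_1 = gamma(1):
  phi_hat_1 = gamma(1) / gamma(0) = 2.0191 / 4.842 = 0.4170.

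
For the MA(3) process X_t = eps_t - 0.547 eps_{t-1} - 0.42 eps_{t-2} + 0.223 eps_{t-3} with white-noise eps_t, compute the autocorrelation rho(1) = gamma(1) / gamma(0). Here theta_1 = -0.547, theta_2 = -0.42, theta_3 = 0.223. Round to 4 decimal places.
\rho(1) = -0.2694

For an MA(q) process with theta_0 = 1, the autocovariance is
  gamma(k) = sigma^2 * sum_{i=0..q-k} theta_i * theta_{i+k},
and rho(k) = gamma(k) / gamma(0). Sigma^2 cancels.
  numerator   = (1)*(-0.547) + (-0.547)*(-0.42) + (-0.42)*(0.223) = -0.41092.
  denominator = (1)^2 + (-0.547)^2 + (-0.42)^2 + (0.223)^2 = 1.525338.
  rho(1) = -0.41092 / 1.525338 = -0.2694.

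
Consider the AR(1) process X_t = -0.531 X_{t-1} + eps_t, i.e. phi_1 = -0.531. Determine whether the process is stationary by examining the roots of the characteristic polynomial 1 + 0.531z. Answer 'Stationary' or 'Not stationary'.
\text{Stationary}

The AR(p) characteristic polynomial is P(z) = 1 + 0.531z.
Stationarity requires all roots to lie outside the unit circle, i.e. |z| > 1 for every root.
This is linear in z: 1 + (0.531) z = 0  =>  z = -1/(0.531) = -1.883239,  |z| = 1.883239.
Moduli of all roots: 1.8832.
All moduli strictly greater than 1? Yes.
Verdict: Stationary.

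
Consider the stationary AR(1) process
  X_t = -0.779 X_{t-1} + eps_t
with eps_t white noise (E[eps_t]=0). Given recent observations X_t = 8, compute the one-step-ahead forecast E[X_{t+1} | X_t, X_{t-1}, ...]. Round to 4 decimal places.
E[X_{t+1} \mid \mathcal F_t] = -6.2320

For an AR(p) model X_t = c + sum_i phi_i X_{t-i} + eps_t, the
one-step-ahead conditional mean is
  E[X_{t+1} | X_t, ...] = c + sum_i phi_i X_{t+1-i}.
Substitute known values:
  E[X_{t+1} | ...] = (-0.779) * (8)
                   = -6.2320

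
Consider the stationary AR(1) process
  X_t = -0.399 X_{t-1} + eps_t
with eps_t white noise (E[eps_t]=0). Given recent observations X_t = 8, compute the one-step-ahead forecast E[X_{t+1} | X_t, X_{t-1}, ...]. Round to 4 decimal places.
E[X_{t+1} \mid \mathcal F_t] = -3.1920

For an AR(p) model X_t = c + sum_i phi_i X_{t-i} + eps_t, the
one-step-ahead conditional mean is
  E[X_{t+1} | X_t, ...] = c + sum_i phi_i X_{t+1-i}.
Substitute known values:
  E[X_{t+1} | ...] = (-0.399) * (8)
                   = -3.1920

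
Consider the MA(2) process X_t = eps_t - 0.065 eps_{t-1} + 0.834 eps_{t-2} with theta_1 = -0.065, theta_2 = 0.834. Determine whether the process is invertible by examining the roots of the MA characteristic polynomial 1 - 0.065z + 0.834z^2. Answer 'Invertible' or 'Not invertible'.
\text{Invertible}

The MA(q) characteristic polynomial is P(z) = 1 - 0.065z + 0.834z^2.
Invertibility requires all roots to lie outside the unit circle, i.e. |z| > 1 for every root.
Set 1 + (-0.065) z + (0.834) z^2 = 0, i.e. a z^2 + b z + c = 0 with a = 0.834, b = -0.065, c = 1.
Discriminant D = b^2 - 4ac = (-0.065)^2 - 4*(0.834)*1 = 0.004225 - (3.336) = -3.331775.
D < 0, so the roots are the complex-conjugate pair z = (-b +/- i sqrt(-D)) / (2a) = 0.039 +/- 1.0943i.
For a conjugate pair |z|^2 = z * conj(z) = (product of roots) = c/a = 1/(0.834) = 1.199041, so |z| = sqrt(1.199041) = 1.095 for both roots.
Moduli of all roots: 1.0950, 1.0950.
All moduli strictly greater than 1? Yes.
Verdict: Invertible.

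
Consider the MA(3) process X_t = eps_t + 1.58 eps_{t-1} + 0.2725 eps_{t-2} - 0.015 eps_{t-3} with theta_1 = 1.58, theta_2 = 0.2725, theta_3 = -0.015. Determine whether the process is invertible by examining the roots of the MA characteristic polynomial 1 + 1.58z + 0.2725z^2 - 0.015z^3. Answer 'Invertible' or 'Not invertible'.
\text{Not invertible}

The MA(q) characteristic polynomial is P(z) = 1 + 1.58z + 0.2725z^2 - 0.015z^3.
Invertibility requires all roots to lie outside the unit circle, i.e. |z| > 1 for every root.
Degree 3: look for a simple real root z0 first, then factor out (1 - z/z0) and solve the remaining quadratic.
Testing z0 = -4: P(-4) = 1 + (1.58)(-4) + (0.2725)(-4)^2 + (-0.015)(-4)^3
  = 1 + (-6.32) + (4.36) + (0.96) = 0.  So z_0 = -4 is a root, |z_0| = 4.
Divide out the factor (1 + 0.25 z) = (1 - z/z0) (since 1/z0 = -0.25):
  P(z) = (1 + 0.25 z)(1 + (1.33) z + (-0.06) z^2)
  [check: z-coef 1.33 - (-0.25) = 1.58; z^2-coef -0.06 - (-0.25)(1.33) = 0.2725; z^3-coef -(-0.25)(-0.06) = -0.015.]
Remaining roots from the quadratic factor 1 + (1.33) z + (-0.06) z^2:
  Set 1 + (1.33) z + (-0.06) z^2 = 0, i.e. a z^2 + b z + c = 0 with a = -0.06, b = 1.33, c = 1.
  Discriminant D = b^2 - 4ac = (1.33)^2 - 4*(-0.06)*1 = 1.7689 - (-0.24) = 2.0089.
  D >= 0, so the roots are real: z = (-b +/- sqrt(D)) / (2a) = (-1.33 +/- 1.417357) / (-0.12).
    z_1 = (-1.33 + 1.417357) / (-0.12) = -0.728,   |z_1| = 0.728.
    z_2 = (-1.33 - 1.417357) / (-0.12) = 22.8946,   |z_2| = 22.8946.
Moduli of all roots: 4.0000, 0.7280, 22.8946.
All moduli strictly greater than 1? No.
Verdict: Not invertible.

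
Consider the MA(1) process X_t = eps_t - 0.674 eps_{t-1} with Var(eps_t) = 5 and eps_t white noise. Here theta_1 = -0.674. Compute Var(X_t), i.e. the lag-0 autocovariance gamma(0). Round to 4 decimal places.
\gamma(0) = 7.2714

For an MA(q) process X_t = eps_t + sum_i theta_i eps_{t-i} with
Var(eps_t) = sigma^2, the variance is
  gamma(0) = sigma^2 * (1 + sum_i theta_i^2).
  sum_i theta_i^2 = (-0.674)^2 = 0.454276.
  gamma(0) = 5 * (1 + 0.454276) = 5 * 1.454276 = 7.27138, which rounds to 7.2714.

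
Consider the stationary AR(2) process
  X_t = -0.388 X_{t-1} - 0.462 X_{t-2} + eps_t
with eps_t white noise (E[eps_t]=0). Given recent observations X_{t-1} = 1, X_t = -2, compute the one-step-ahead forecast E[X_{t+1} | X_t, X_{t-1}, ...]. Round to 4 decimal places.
E[X_{t+1} \mid \mathcal F_t] = 0.3140

For an AR(p) model X_t = c + sum_i phi_i X_{t-i} + eps_t, the
one-step-ahead conditional mean is
  E[X_{t+1} | X_t, ...] = c + sum_i phi_i X_{t+1-i}.
Substitute known values:
  E[X_{t+1} | ...] = (-0.388) * (-2) + (-0.462) * (1)
                   = 0.3140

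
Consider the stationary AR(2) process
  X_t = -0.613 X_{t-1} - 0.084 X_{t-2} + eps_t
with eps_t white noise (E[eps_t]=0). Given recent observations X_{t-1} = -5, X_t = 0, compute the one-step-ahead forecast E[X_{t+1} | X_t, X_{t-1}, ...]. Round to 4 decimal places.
E[X_{t+1} \mid \mathcal F_t] = 0.4200

For an AR(p) model X_t = c + sum_i phi_i X_{t-i} + eps_t, the
one-step-ahead conditional mean is
  E[X_{t+1} | X_t, ...] = c + sum_i phi_i X_{t+1-i}.
Substitute known values:
  E[X_{t+1} | ...] = (-0.613) * (0) + (-0.084) * (-5)
                   = 0.4200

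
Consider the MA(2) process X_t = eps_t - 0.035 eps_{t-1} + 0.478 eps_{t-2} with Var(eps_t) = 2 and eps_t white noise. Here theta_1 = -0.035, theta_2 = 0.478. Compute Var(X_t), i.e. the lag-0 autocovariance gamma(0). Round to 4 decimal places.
\gamma(0) = 2.4594

For an MA(q) process X_t = eps_t + sum_i theta_i eps_{t-i} with
Var(eps_t) = sigma^2, the variance is
  gamma(0) = sigma^2 * (1 + sum_i theta_i^2).
  sum_i theta_i^2 = (-0.035)^2 + (0.478)^2 = 0.001225 + 0.228484 = 0.229709.
  gamma(0) = 2 * (1 + 0.229709) = 2 * 1.229709 = 2.459418, which rounds to 2.4594.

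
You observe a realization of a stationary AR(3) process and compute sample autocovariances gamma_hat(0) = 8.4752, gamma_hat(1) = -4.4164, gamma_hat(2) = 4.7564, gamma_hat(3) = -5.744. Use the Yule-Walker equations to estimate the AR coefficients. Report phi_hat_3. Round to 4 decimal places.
\hat\phi_{3} = -0.4800

The Yule-Walker equations for an AR(p) process read, in matrix form,
  Gamma_p phi = r_p,   with   (Gamma_p)_{ij} = gamma(|i - j|),
                       (r_p)_i = gamma(i),   i,j = 1..p.
Substitute the sample gammas (Toeplitz matrix and right-hand side of size 3):
  Gamma_p = [[8.4752, -4.4164, 4.7564], [-4.4164, 8.4752, -4.4164], [4.7564, -4.4164, 8.4752]]
  r_p     = [-4.4164, 4.7564, -5.744]
Written out (R1..R3):
  (R1) 8.4752 phi_1 - 4.4164 phi_2 + 4.7564 phi_3 = -4.4164
  (R2) -4.4164 phi_1 + 8.4752 phi_2 - 4.4164 phi_3 = 4.7564
  (R3) 4.7564 phi_1 - 4.4164 phi_2 + 8.4752 phi_3 = -5.744
Gaussian elimination:
  R2 <- R2 - (-4.4164/8.4752) R1 = R2 - (-0.521097) R1:  6.173828 phi_2 - 1.937855 phi_3 = 2.455028
  R3 <- R3 - (4.7564/8.4752) R1 = R3 - (0.561214) R1:  -1.937855 phi_2 + 5.805842 phi_3 = -3.265455
  R3 <- R3 - (-1.937855/6.173828) R2 = R3 - (-0.313882) R2:  5.197584 phi_3 = -2.494865
Back-substitution:
  phi_hat_3 = -2.494865 / 5.197584 = -0.480005
  phi_hat_2 = (2.455028 - (-1.937855)(-0.480005)) / 6.173828 = 0.246986
  phi_hat_1 = (-4.4164 - (-4.4164)(0.246986) - (4.7564)(-0.480005)) / 8.4752 = -0.123008
So phi_hat = [-0.1230, 0.2470, -0.4800].
Therefore phi_hat_3 = -0.4800.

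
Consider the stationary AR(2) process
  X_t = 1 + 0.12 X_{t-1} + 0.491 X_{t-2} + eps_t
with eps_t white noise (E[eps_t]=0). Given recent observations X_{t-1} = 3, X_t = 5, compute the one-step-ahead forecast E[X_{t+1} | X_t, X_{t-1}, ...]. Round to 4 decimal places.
E[X_{t+1} \mid \mathcal F_t] = 3.0730

For an AR(p) model X_t = c + sum_i phi_i X_{t-i} + eps_t, the
one-step-ahead conditional mean is
  E[X_{t+1} | X_t, ...] = c + sum_i phi_i X_{t+1-i}.
Substitute known values:
  E[X_{t+1} | ...] = 1 + (0.12) * (5) + (0.491) * (3)
                   = 3.0730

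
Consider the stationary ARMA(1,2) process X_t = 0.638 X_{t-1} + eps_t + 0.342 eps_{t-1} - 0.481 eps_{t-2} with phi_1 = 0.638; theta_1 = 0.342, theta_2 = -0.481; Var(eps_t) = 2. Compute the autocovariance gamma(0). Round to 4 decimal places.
\gamma(0) = 3.9910

Multiply the model equation by X_{t-k} and take expectations. With theta_0 = psi_0 = 1 and psi_j the MA(infinity) weights, this gives
  gamma(k) - sum_i phi_i gamma(k-i) = c_k,
  c_k = sigma^2 * sum_{j=k..q} theta_j psi_{j-k}   (c_k = 0 for k > q),
using gamma(-m) = gamma(m).
psi-weights needed (psi_j = theta_j + sum_i phi_i psi_{j-i}):
  psi_1 = theta_1 + phi_1 = 0.342 + (0.638) = 0.98
  psi_2 = theta_2 + phi_1 psi_1 = -0.481 + (0.638)(0.98) = 0.14424
Right-hand sides:
  c_0 = sigma^2 (1 + theta_1 psi_1 + theta_2 psi_2) = 2 * (1 + (0.342)(0.98) + (-0.481)(0.14424)) = 2 * 1.265781 = 2.531561
  c_1 = sigma^2 (theta_1 + theta_2 psi_1) = 2 * (0.342 + (-0.481)(0.98)) = -0.25876
  c_2 = sigma^2 theta_2 = 2 * (-0.481) = -0.962
Equations for k = 0 and k = 1 (AR order 1):
  gamma(0) = phi_1 gamma(1) + c_0
  gamma(1) = phi_1 gamma(0) + c_1
Substituting the second into the first: gamma(0) (1 - phi_1^2) = c_0 + phi_1 c_1, so
  gamma(0) = (c_0 + phi_1 c_1) / (1 - phi_1^2) = (2.531561 + (0.638)(-0.25876)) / (1 - (0.638)^2) = 2.366472 / 0.592956 = 3.990974.
Therefore gamma(0) = 3.9910 (to 4 decimal places).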